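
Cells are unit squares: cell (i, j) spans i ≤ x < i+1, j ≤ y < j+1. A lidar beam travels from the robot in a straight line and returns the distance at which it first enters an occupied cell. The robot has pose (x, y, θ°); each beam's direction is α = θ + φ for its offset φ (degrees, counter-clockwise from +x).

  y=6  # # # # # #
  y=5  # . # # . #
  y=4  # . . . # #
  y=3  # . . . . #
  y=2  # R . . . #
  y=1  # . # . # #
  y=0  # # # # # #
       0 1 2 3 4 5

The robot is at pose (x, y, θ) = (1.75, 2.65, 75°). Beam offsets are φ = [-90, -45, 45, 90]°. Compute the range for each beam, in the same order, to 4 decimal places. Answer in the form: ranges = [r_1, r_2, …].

beam 1: φ=-90°, α=345°
  dir = (cos 345°, sin 345°) = (0.9659, -0.2588); from cell (1,2)
  next x-line at t=0.2588, next y-line at t=2.5114; Δt_x=1.0353, Δt_y=3.8637
    x: enter (2,2) at t=0.2588
    x: enter (3,2) at t=1.2941
    x: enter (4,2) at t=2.3294
    y: enter (4,1) at t=2.5114 ← occupied
  → r_1 = 2.5114
beam 2: φ=-45°, α=30°
  dir = (cos 30°, sin 30°) = (0.8660, 0.5000); from cell (1,2)
  next x-line at t=0.2887, next y-line at t=0.7000; Δt_x=1.1547, Δt_y=2.0000
    x: enter (2,2) at t=0.2887
    y: enter (2,3) at t=0.7000
    x: enter (3,3) at t=1.4434
    x: enter (4,3) at t=2.5981
    y: enter (4,4) at t=2.7000 ← occupied
  → r_2 = 2.7000
beam 3: φ=45°, α=120°
  dir = (cos 120°, sin 120°) = (-0.5000, 0.8660); from cell (1,2)
  next x-line at t=1.5000, next y-line at t=0.4041; Δt_x=2.0000, Δt_y=1.1547
    y: enter (1,3) at t=0.4041
    x: enter (0,3) at t=1.5000 ← occupied
  → r_3 = 1.5000
beam 4: φ=90°, α=165°
  dir = (cos 165°, sin 165°) = (-0.9659, 0.2588); from cell (1,2)
  next x-line at t=0.7765, next y-line at t=1.3523; Δt_x=1.0353, Δt_y=3.8637
    x: enter (0,2) at t=0.7765 ← occupied
  → r_4 = 0.7765

ranges = [2.5114, 2.7000, 1.5000, 0.7765]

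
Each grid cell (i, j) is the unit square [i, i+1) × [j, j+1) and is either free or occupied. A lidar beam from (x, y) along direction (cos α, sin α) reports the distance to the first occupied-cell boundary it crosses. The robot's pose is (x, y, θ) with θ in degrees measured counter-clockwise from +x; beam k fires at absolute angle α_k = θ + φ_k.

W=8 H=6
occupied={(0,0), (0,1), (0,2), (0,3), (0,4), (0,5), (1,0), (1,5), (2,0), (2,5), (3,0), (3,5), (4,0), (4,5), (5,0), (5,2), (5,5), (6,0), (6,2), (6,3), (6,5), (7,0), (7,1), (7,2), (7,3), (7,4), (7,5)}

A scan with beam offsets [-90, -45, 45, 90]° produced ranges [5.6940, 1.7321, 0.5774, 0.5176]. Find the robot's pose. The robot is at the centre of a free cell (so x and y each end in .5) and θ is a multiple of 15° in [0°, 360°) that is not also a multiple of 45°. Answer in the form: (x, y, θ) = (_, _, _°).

(x, y, θ) = (1.5, 3.5, 105°)

The pose lattice has 21·16 = 336 candidates. Test each by forward raycasting.
  (1.5, 1.5, 255°): beam 1 = 0.5176 ≠ 5.6940 ✗
  (6.5, 1.5, 120°): beam 1 = 0.5774 ≠ 5.6940 ✗
  (4.5, 2.5, 105°): beam 1 = 0.5176 ≠ 5.6940 ✗
  (3.5, 1.5, 300°): beam 1 = 1.0000 ≠ 5.6940 ✗
  (3.5, 1.5, 165°): beam 1 = 3.6235 ≠ 5.6940 ✗
  …
  (1.5, 3.5, 105°): r_1=5.6940, r_2=1.7321, r_3=0.5774, r_4=0.5176 — all match ✓
Unique over the lattice → pose = (1.5, 3.5, 105°).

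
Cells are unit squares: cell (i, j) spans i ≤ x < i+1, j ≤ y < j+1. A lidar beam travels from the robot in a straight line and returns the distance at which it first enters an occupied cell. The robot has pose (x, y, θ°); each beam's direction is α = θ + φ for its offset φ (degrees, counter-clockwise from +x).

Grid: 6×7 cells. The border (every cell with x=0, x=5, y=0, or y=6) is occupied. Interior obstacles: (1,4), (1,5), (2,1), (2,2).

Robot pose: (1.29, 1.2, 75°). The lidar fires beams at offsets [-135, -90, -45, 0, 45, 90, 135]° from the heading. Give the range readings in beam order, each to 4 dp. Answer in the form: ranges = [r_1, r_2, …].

beam 1: φ=-135°, α=300°
  direction (0.5000, -0.8660); cell (1,1); t to first gridline: x 1.4200, y 0.2309 (then +2.0000 / +1.1547)
    (1,0) via y @ 0.2309  # hit
  → r_1 = 0.2309
beam 2: φ=-90°, α=345°
  direction (0.9659, -0.2588); cell (1,1); t to first gridline: x 0.7350, y 0.7727 (then +1.0353 / +3.8637)
    (2,1) via x @ 0.7350  # hit
  → r_2 = 0.7350
beam 3: φ=-45°, α=30°
  direction (0.8660, 0.5000); cell (1,1); t to first gridline: x 0.8198, y 1.6000 (then +1.1547 / +2.0000)
    (2,1) via x @ 0.8198  # hit
  → r_3 = 0.8198
beam 4: φ=0°, α=75°
  direction (0.2588, 0.9659); cell (1,1); t to first gridline: x 2.7432, y 0.8282 (then +3.8637 / +1.0353)
    (1,2) via y @ 0.8282
    (1,3) via y @ 1.8635
    (2,3) via x @ 2.7432
    (2,4) via y @ 2.8988
    (2,5) via y @ 3.9340
    (2,6) via y @ 4.9693  # hit
  → r_4 = 4.9693
beam 5: φ=45°, α=120°
  direction (-0.5000, 0.8660); cell (1,1); t to first gridline: x 0.5800, y 0.9238 (then +2.0000 / +1.1547)
    (0,1) via x @ 0.5800  # hit
  → r_5 = 0.5800
beam 6: φ=90°, α=165°
  direction (-0.9659, 0.2588); cell (1,1); t to first gridline: x 0.3002, y 3.0910 (then +1.0353 / +3.8637)
    (0,1) via x @ 0.3002  # hit
  → r_6 = 0.3002
beam 7: φ=135°, α=210°
  direction (-0.8660, -0.5000); cell (1,1); t to first gridline: x 0.3349, y 0.4000 (then +1.1547 / +2.0000)
    (0,1) via x @ 0.3349  # hit
  → r_7 = 0.3349

ranges = [0.2309, 0.7350, 0.8198, 4.9693, 0.5800, 0.3002, 0.3349]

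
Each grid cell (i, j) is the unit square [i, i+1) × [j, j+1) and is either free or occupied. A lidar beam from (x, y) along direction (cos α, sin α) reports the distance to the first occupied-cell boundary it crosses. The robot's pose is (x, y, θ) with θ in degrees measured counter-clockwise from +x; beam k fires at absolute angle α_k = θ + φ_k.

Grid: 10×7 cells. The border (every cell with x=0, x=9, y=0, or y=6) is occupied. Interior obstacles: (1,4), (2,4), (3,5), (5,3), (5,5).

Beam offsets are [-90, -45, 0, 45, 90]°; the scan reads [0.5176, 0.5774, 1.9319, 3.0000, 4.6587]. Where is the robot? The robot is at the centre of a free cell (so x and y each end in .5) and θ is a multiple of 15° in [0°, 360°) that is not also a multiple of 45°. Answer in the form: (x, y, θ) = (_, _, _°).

Enumerate (i+0.5, j+0.5, θ) over the 35 free cells and 16 admissible headings. For each, cast all 5 beams and compare to the given ranges.
  (6.5, 5.5, 330°): beam 1 = 1.7321 ≠ 0.5176 ✗
  (8.5, 4.5, 165°): beam 1 = 1.5529 ≠ 0.5176 ✗
  (2.5, 5.5, 345°): beam 3 = 0.5176 ≠ 1.9319 ✗
  …
  (8.5, 5.5, 165°): r_1=0.5176, r_2=0.5774, r_3=1.9319, r_4=3.0000, r_5=4.6587 — all match ✓
Only this pose fits every beam.

(x, y, θ) = (8.5, 5.5, 165°)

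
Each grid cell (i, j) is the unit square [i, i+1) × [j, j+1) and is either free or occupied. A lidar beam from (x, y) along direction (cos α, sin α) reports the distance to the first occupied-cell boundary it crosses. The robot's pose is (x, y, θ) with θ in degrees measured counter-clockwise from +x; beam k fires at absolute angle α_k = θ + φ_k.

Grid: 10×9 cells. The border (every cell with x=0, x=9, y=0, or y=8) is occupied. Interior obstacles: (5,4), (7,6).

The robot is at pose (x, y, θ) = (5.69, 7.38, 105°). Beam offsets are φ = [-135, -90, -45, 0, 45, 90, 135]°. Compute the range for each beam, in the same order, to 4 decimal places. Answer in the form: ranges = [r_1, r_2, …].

beam 1: φ=-135°, α=330°
  d=(0.8660,-0.5000)  start (5,7)  tX=0.3580 tY=0.7600  stride 1/|dx|=1.1547 1/|dy|=2.0000
    cross x-line → (6,7), t=0.3580
    cross y-line → (6,6), t=0.7600
    cross x-line → (7,6), t=1.5127 (wall)
  → r_1 = 1.5127
beam 2: φ=-90°, α=15°
  d=(0.9659,0.2588)  start (5,7)  tX=0.3209 tY=2.3955  stride 1/|dx|=1.0353 1/|dy|=3.8637
    cross x-line → (6,7), t=0.3209
    cross x-line → (7,7), t=1.3562
    cross x-line → (8,7), t=2.3915
    cross y-line → (8,8), t=2.3955 (wall)
  → r_2 = 2.3955
beam 3: φ=-45°, α=60°
  d=(0.5000,0.8660)  start (5,7)  tX=0.6200 tY=0.7159  stride 1/|dx|=2.0000 1/|dy|=1.1547
    cross x-line → (6,7), t=0.6200
    cross y-line → (6,8), t=0.7159 (wall)
  → r_3 = 0.7159
beam 4: φ=0°, α=105°
  d=(-0.2588,0.9659)  start (5,7)  tX=2.6660 tY=0.6419  stride 1/|dx|=3.8637 1/|dy|=1.0353
    cross y-line → (5,8), t=0.6419 (wall)
  → r_4 = 0.6419
beam 5: φ=45°, α=150°
  d=(-0.8660,0.5000)  start (5,7)  tX=0.7967 tY=1.2400  stride 1/|dx|=1.1547 1/|dy|=2.0000
    cross x-line → (4,7), t=0.7967
    cross y-line → (4,8), t=1.2400 (wall)
  → r_5 = 1.2400
beam 6: φ=90°, α=195°
  d=(-0.9659,-0.2588)  start (5,7)  tX=0.7143 tY=1.4682  stride 1/|dx|=1.0353 1/|dy|=3.8637
    cross x-line → (4,7), t=0.7143
    cross y-line → (4,6), t=1.4682
    cross x-line → (3,6), t=1.7496
    cross x-line → (2,6), t=2.7849
    cross x-line → (1,6), t=3.8202
    cross x-line → (0,6), t=4.8554 (wall)
  → r_6 = 4.8554
beam 7: φ=135°, α=240°
  d=(-0.5000,-0.8660)  start (5,7)  tX=1.3800 tY=0.4388  stride 1/|dx|=2.0000 1/|dy|=1.1547
    cross y-line → (5,6), t=0.4388
    cross x-line → (4,6), t=1.3800
    cross y-line → (4,5), t=1.5935
    cross y-line → (4,4), t=2.7482
    cross x-line → (3,4), t=3.3800
    cross y-line → (3,3), t=3.9029
    cross y-line → (3,2), t=5.0576
    cross x-line → (2,2), t=5.3800
    cross y-line → (2,1), t=6.2123
    cross y-line → (2,0), t=7.3670 (wall)
  → r_7 = 7.3670

ranges = [1.5127, 2.3955, 0.7159, 0.6419, 1.2400, 4.8554, 7.3670]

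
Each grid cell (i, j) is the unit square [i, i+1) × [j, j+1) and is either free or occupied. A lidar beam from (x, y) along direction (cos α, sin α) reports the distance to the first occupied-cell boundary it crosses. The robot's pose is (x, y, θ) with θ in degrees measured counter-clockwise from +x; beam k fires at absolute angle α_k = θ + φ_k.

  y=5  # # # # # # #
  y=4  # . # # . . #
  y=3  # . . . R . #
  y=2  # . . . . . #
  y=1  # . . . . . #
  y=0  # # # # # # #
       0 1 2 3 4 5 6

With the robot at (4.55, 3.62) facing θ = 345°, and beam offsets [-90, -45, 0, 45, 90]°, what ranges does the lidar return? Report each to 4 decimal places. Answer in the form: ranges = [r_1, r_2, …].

beam 1: φ=-90°, α=255°
  dir = (cos 255°, sin 255°) = (-0.2588, -0.9659); from cell (4,3)
  next x-line at t=2.1250, next y-line at t=0.6419; Δt_x=3.8637, Δt_y=1.0353
    y: enter (4,2) at t=0.6419
    y: enter (4,1) at t=1.6771
    x: enter (3,1) at t=2.1250
    y: enter (3,0) at t=2.7124 ← occupied
  → r_1 = 2.7124
beam 2: φ=-45°, α=300°
  dir = (cos 300°, sin 300°) = (0.5000, -0.8660); from cell (4,3)
  next x-line at t=0.9000, next y-line at t=0.7159; Δt_x=2.0000, Δt_y=1.1547
    y: enter (4,2) at t=0.7159
    x: enter (5,2) at t=0.9000
    y: enter (5,1) at t=1.8706
    x: enter (6,1) at t=2.9000 ← occupied
  → r_2 = 2.9000
beam 3: φ=0°, α=345°
  dir = (cos 345°, sin 345°) = (0.9659, -0.2588); from cell (4,3)
  next x-line at t=0.4659, next y-line at t=2.3955; Δt_x=1.0353, Δt_y=3.8637
    x: enter (5,3) at t=0.4659
    x: enter (6,3) at t=1.5012 ← occupied
  → r_3 = 1.5012
beam 4: φ=45°, α=30°
  dir = (cos 30°, sin 30°) = (0.8660, 0.5000); from cell (4,3)
  next x-line at t=0.5196, next y-line at t=0.7600; Δt_x=1.1547, Δt_y=2.0000
    x: enter (5,3) at t=0.5196
    y: enter (5,4) at t=0.7600
    x: enter (6,4) at t=1.6743 ← occupied
  → r_4 = 1.6743
beam 5: φ=90°, α=75°
  dir = (cos 75°, sin 75°) = (0.2588, 0.9659); from cell (4,3)
  next x-line at t=1.7387, next y-line at t=0.3934; Δt_x=3.8637, Δt_y=1.0353
    y: enter (4,4) at t=0.3934
    y: enter (4,5) at t=1.4287 ← occupied
  → r_5 = 1.4287

ranges = [2.7124, 2.9000, 1.5012, 1.6743, 1.4287]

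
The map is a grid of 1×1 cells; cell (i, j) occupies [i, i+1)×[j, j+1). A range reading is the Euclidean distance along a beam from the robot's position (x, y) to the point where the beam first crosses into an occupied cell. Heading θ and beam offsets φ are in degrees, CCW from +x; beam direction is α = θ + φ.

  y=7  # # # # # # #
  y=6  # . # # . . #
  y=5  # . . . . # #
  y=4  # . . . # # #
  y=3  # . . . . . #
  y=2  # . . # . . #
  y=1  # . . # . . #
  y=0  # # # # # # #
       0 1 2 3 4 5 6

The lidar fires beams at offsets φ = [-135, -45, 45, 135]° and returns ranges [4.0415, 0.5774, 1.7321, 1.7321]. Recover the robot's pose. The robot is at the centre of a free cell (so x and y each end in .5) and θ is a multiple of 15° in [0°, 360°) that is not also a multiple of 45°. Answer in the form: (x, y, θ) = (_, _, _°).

(x, y, θ) = (4.5, 2.5, 255°)

Enumerate (i+0.5, j+0.5, θ) over the 23 free cells and 16 admissible headings. For each, cast all 4 beams and compare to the given ranges.
  (2.5, 3.5, 150°): beam 1 = 1.9319 ≠ 4.0415 ✗
  (1.5, 5.5, 330°): beam 1 = 0.5176 ≠ 4.0415 ✗
  (5.5, 6.5, 345°): beam 1 = 5.1962 ≠ 4.0415 ✗
  (5.5, 1.5, 165°): beam 1 = 0.5774 ≠ 4.0415 ✗
  …
  (4.5, 2.5, 255°): r_1=4.0415, r_2=0.5774, r_3=1.7321, r_4=1.7321 — all match ✓
Only this pose fits every beam.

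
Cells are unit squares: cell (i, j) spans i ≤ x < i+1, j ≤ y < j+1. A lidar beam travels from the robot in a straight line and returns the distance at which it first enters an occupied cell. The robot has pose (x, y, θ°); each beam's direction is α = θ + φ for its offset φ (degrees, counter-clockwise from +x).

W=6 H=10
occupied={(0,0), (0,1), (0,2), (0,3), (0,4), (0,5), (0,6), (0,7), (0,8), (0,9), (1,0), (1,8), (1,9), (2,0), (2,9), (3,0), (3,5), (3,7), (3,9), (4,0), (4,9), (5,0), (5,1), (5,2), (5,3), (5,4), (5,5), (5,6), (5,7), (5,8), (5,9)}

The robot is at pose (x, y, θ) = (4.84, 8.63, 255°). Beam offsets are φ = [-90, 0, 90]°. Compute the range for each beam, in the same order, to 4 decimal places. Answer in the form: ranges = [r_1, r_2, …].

beam 1: φ=-90°, α=165°
  dir = (cos 165°, sin 165°) = (-0.9659, 0.2588); from cell (4,8)
  next x-line at t=0.8696, next y-line at t=1.4296; Δt_x=1.0353, Δt_y=3.8637
    x: enter (3,8) at t=0.8696
    y: enter (3,9) at t=1.4296 ← occupied
  → r_1 = 1.4296
beam 2: φ=0°, α=255°
  dir = (cos 255°, sin 255°) = (-0.2588, -0.9659); from cell (4,8)
  next x-line at t=3.2455, next y-line at t=0.6522; Δt_x=3.8637, Δt_y=1.0353
    y: enter (4,7) at t=0.6522
    y: enter (4,6) at t=1.6875
    y: enter (4,5) at t=2.7228
    x: enter (3,5) at t=3.2455 ← occupied
  → r_2 = 3.2455
beam 3: φ=90°, α=345°
  dir = (cos 345°, sin 345°) = (0.9659, -0.2588); from cell (4,8)
  next x-line at t=0.1656, next y-line at t=2.4341; Δt_x=1.0353, Δt_y=3.8637
    x: enter (5,8) at t=0.1656 ← occupied
  → r_3 = 0.1656

ranges = [1.4296, 3.2455, 0.1656]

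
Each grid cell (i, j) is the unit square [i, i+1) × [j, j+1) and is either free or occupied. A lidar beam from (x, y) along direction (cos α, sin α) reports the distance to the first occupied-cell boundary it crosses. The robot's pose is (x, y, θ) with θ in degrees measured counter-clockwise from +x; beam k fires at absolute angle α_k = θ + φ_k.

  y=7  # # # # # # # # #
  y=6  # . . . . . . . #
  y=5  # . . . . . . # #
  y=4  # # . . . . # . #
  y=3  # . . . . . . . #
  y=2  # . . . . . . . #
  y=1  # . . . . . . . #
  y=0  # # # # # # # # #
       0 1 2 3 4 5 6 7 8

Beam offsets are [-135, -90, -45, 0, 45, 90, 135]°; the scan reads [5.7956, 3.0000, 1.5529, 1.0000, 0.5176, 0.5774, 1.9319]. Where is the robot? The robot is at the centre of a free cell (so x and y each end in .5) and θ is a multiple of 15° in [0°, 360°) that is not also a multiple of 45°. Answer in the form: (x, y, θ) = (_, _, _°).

(x, y, θ) = (7.5, 2.5, 300°)

Enumerate (i+0.5, j+0.5, θ) over the 39 free cells and 16 admissible headings. For each, cast all 7 beams and compare to the given ranges.
  (5.5, 1.5, 75°): beam 1 = 0.5774 ≠ 5.7956 ✗
  (4.5, 1.5, 330°): beam 1 = 1.9319 ≠ 5.7956 ✗
  (3.5, 1.5, 30°): beam 1 = 0.5176 ≠ 5.7956 ✗
  …
  (7.5, 2.5, 300°): r_1=5.7956, r_2=3.0000, r_3=1.5529, r_4=1.0000, r_5=0.5176, r_6=0.5774, r_7=1.9319 — all match ✓
Unique over the lattice → pose = (7.5, 2.5, 300°).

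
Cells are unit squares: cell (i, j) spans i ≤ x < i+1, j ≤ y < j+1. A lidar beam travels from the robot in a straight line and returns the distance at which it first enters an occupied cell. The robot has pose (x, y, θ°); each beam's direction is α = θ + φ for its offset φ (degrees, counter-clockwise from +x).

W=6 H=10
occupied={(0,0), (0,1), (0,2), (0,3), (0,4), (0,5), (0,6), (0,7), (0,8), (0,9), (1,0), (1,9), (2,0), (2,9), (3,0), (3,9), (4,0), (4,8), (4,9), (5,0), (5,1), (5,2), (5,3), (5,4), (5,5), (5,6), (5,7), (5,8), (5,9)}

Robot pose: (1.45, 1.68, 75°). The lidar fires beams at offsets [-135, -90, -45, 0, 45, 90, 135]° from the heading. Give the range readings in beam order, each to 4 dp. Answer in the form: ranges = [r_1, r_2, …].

beam 1: φ=-135°, α=300°
  direction (0.5000, -0.8660); cell (1,1); t to first gridline: x 1.1000, y 0.7852 (then +2.0000 / +1.1547)
    (1,0) via y @ 0.7852  # hit
  → r_1 = 0.7852
beam 2: φ=-90°, α=345°
  direction (0.9659, -0.2588); cell (1,1); t to first gridline: x 0.5694, y 2.6273 (then +1.0353 / +3.8637)
    (2,1) via x @ 0.5694
    (3,1) via x @ 1.6047
    (3,0) via y @ 2.6273  # hit
  → r_2 = 2.6273
beam 3: φ=-45°, α=30°
  direction (0.8660, 0.5000); cell (1,1); t to first gridline: x 0.6351, y 0.6400 (then +1.1547 / +2.0000)
    (2,1) via x @ 0.6351
    (2,2) via y @ 0.6400
    (3,2) via x @ 1.7898
    (3,3) via y @ 2.6400
    (4,3) via x @ 2.9445
    (5,3) via x @ 4.0992  # hit
  → r_3 = 4.0992
beam 4: φ=0°, α=75°
  direction (0.2588, 0.9659); cell (1,1); t to first gridline: x 2.1250, y 0.3313 (then +3.8637 / +1.0353)
    (1,2) via y @ 0.3313
    (1,3) via y @ 1.3666
    (2,3) via x @ 2.1250
    (2,4) via y @ 2.4018
    (2,5) via y @ 3.4371
    (2,6) via y @ 4.4724
    (2,7) via y @ 5.5077
    (3,7) via x @ 5.9887
    (3,8) via y @ 6.5429
    (3,9) via y @ 7.5782  # hit
  → r_4 = 7.5782
beam 5: φ=45°, α=120°
  direction (-0.5000, 0.8660); cell (1,1); t to first gridline: x 0.9000, y 0.3695 (then +2.0000 / +1.1547)
    (1,2) via y @ 0.3695
    (0,2) via x @ 0.9000  # hit
  → r_5 = 0.9000
beam 6: φ=90°, α=165°
  direction (-0.9659, 0.2588); cell (1,1); t to first gridline: x 0.4659, y 1.2364 (then +1.0353 / +3.8637)
    (0,1) via x @ 0.4659  # hit
  → r_6 = 0.4659
beam 7: φ=135°, α=210°
  direction (-0.8660, -0.5000); cell (1,1); t to first gridline: x 0.5196, y 1.3600 (then +1.1547 / +2.0000)
    (0,1) via x @ 0.5196  # hit
  → r_7 = 0.5196

ranges = [0.7852, 2.6273, 4.0992, 7.5782, 0.9000, 0.4659, 0.5196]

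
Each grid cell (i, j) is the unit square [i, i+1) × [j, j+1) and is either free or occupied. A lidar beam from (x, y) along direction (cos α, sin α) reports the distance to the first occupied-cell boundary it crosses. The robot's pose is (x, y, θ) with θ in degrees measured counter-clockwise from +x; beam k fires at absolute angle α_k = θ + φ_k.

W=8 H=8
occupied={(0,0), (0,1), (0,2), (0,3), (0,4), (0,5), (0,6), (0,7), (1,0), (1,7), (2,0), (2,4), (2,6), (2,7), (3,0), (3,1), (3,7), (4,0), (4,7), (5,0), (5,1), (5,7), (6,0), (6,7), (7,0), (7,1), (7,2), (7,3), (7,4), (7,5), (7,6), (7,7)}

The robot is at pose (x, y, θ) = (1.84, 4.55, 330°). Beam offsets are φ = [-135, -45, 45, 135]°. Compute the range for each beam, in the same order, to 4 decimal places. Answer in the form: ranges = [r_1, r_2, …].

beam 1: φ=-135°, α=195°
  dir = (cos 195°, sin 195°) = (-0.9659, -0.2588); from cell (1,4)
  next x-line at t=0.8696, next y-line at t=2.1250; Δt_x=1.0353, Δt_y=3.8637
    x: enter (0,4) at t=0.8696 ← occupied
  → r_1 = 0.8696
beam 2: φ=-45°, α=285°
  dir = (cos 285°, sin 285°) = (0.2588, -0.9659); from cell (1,4)
  next x-line at t=0.6182, next y-line at t=0.5694; Δt_x=3.8637, Δt_y=1.0353
    y: enter (1,3) at t=0.5694
    x: enter (2,3) at t=0.6182
    y: enter (2,2) at t=1.6047
    y: enter (2,1) at t=2.6400
    y: enter (2,0) at t=3.6752 ← occupied
  → r_2 = 3.6752
beam 3: φ=45°, α=15°
  dir = (cos 15°, sin 15°) = (0.9659, 0.2588); from cell (1,4)
  next x-line at t=0.1656, next y-line at t=1.7387; Δt_x=1.0353, Δt_y=3.8637
    x: enter (2,4) at t=0.1656 ← occupied
  → r_3 = 0.1656
beam 4: φ=135°, α=105°
  dir = (cos 105°, sin 105°) = (-0.2588, 0.9659); from cell (1,4)
  next x-line at t=3.2455, next y-line at t=0.4659; Δt_x=3.8637, Δt_y=1.0353
    y: enter (1,5) at t=0.4659
    y: enter (1,6) at t=1.5012
    y: enter (1,7) at t=2.5364 ← occupied
  → r_4 = 2.5364

ranges = [0.8696, 3.6752, 0.1656, 2.5364]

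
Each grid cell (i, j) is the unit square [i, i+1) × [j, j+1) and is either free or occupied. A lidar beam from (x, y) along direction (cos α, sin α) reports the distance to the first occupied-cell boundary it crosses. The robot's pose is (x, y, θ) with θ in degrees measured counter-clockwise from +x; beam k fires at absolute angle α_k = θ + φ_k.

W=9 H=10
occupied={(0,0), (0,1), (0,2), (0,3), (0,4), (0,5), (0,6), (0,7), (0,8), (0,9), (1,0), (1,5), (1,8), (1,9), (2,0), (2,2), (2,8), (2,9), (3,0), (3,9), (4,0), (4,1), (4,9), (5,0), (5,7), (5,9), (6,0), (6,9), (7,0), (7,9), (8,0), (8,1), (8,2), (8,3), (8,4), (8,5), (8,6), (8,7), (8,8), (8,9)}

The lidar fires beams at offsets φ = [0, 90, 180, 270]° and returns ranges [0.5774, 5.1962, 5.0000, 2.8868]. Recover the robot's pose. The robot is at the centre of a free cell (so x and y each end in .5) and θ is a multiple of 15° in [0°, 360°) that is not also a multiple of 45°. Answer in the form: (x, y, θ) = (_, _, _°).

The pose lattice has 50·16 = 800 candidates. Test each by forward raycasting.
  (5.5, 2.5, 255°): beam 1 = 1.5529 ≠ 0.5774 ✗
  (6.5, 7.5, 345°): beam 1 = 1.5529 ≠ 0.5774 ✗
  (3.5, 2.5, 120°): beam 1 = 3.0000 ≠ 0.5774 ✗
  (4.5, 4.5, 105°): beam 1 = 4.6587 ≠ 0.5774 ✗
  …
  (5.5, 6.5, 120°): r_1=0.5774, r_2=5.1962, r_3=5.0000, r_4=2.8868 — all match ✓
Only this pose fits every beam.

(x, y, θ) = (5.5, 6.5, 120°)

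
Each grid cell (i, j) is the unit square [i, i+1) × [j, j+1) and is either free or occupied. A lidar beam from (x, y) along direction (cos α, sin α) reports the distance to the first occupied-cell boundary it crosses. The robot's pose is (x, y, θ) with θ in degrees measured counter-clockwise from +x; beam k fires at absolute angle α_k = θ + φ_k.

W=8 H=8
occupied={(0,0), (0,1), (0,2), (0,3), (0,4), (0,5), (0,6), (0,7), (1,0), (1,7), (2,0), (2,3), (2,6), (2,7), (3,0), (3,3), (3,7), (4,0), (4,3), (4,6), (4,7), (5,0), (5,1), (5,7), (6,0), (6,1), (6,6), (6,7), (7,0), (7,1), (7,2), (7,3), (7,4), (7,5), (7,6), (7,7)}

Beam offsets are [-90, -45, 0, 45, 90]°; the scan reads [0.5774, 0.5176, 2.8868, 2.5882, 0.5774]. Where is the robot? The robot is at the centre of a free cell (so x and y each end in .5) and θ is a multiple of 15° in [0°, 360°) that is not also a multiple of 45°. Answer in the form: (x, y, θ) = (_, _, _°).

The pose lattice has 28·16 = 448 candidates. Test each by forward raycasting.
  (4.5, 5.5, 210°): beam 2 = 1.9319 ≠ 0.5176 ✗
  (3.5, 2.5, 210°): beam 2 = 2.5882 ≠ 0.5176 ✗
  (1.5, 6.5, 105°): beam 1 = 0.5176 ≠ 0.5774 ✗
  (5.5, 4.5, 120°): beam 1 = 1.7321 ≠ 0.5774 ✗
  …
  (3.5, 6.5, 240°): r_1=0.5774, r_2=0.5176, r_3=2.8868, r_4=2.5882, r_5=0.5774 — all match ✓
No second candidate reproduces the full scan.

(x, y, θ) = (3.5, 6.5, 240°)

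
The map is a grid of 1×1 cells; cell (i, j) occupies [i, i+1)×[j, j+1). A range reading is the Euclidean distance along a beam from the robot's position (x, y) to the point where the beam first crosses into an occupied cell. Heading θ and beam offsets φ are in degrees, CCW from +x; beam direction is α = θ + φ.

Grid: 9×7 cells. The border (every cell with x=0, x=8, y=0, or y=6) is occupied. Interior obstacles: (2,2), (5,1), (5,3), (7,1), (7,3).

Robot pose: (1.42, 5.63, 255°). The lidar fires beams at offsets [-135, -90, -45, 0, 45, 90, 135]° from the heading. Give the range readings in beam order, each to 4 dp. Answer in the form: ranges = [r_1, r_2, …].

beam 1: φ=-135°, α=120°
  d=(-0.5000,0.8660)  start (1,5)  tX=0.8400 tY=0.4272  stride 1/|dx|=2.0000 1/|dy|=1.1547
    cross y-line → (1,6), t=0.4272 (wall)
  → r_1 = 0.4272
beam 2: φ=-90°, α=165°
  d=(-0.9659,0.2588)  start (1,5)  tX=0.4348 tY=1.4296  stride 1/|dx|=1.0353 1/|dy|=3.8637
    cross x-line → (0,5), t=0.4348 (wall)
  → r_2 = 0.4348
beam 3: φ=-45°, α=210°
  d=(-0.8660,-0.5000)  start (1,5)  tX=0.4850 tY=1.2600  stride 1/|dx|=1.1547 1/|dy|=2.0000
    cross x-line → (0,5), t=0.4850 (wall)
  → r_3 = 0.4850
beam 4: φ=0°, α=255°
  d=(-0.2588,-0.9659)  start (1,5)  tX=1.6228 tY=0.6522  stride 1/|dx|=3.8637 1/|dy|=1.0353
    cross y-line → (1,4), t=0.6522
    cross x-line → (0,4), t=1.6228 (wall)
  → r_4 = 1.6228
beam 5: φ=45°, α=300°
  d=(0.5000,-0.8660)  start (1,5)  tX=1.1600 tY=0.7275  stride 1/|dx|=2.0000 1/|dy|=1.1547
    cross y-line → (1,4), t=0.7275
    cross x-line → (2,4), t=1.1600
    cross y-line → (2,3), t=1.8822
    cross y-line → (2,2), t=3.0369 (wall)
  → r_5 = 3.0369
beam 6: φ=90°, α=345°
  d=(0.9659,-0.2588)  start (1,5)  tX=0.6005 tY=2.4341  stride 1/|dx|=1.0353 1/|dy|=3.8637
    cross x-line → (2,5), t=0.6005
    cross x-line → (3,5), t=1.6357
    cross y-line → (3,4), t=2.4341
    cross x-line → (4,4), t=2.6710
    cross x-line → (5,4), t=3.7063
    cross x-line → (6,4), t=4.7416
    cross x-line → (7,4), t=5.7768
    cross y-line → (7,3), t=6.2978 (wall)
  → r_6 = 6.2978
beam 7: φ=135°, α=30°
  d=(0.8660,0.5000)  start (1,5)  tX=0.6697 tY=0.7400  stride 1/|dx|=1.1547 1/|dy|=2.0000
    cross x-line → (2,5), t=0.6697
    cross y-line → (2,6), t=0.7400 (wall)
  → r_7 = 0.7400

ranges = [0.4272, 0.4348, 0.4850, 1.6228, 3.0369, 6.2978, 0.7400]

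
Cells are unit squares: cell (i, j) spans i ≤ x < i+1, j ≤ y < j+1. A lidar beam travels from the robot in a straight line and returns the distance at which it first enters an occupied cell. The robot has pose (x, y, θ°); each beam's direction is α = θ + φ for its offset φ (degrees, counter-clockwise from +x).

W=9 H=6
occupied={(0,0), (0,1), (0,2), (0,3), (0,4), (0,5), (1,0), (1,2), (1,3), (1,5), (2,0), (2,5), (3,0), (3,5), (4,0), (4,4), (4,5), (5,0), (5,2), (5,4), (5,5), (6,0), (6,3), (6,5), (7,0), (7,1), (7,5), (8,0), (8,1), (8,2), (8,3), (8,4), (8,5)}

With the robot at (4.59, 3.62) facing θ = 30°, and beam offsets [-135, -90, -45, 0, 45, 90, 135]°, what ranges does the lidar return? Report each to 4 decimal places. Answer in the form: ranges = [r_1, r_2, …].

ranges = [2.7124, 0.8200, 1.4597, 0.7600, 0.3934, 0.4388, 3.7166]

beam 1: φ=-135°, α=255°
  direction (-0.2588, -0.9659); cell (4,3); t to first gridline: x 2.2796, y 0.6419 (then +3.8637 / +1.0353)
    (4,2) via y @ 0.6419
    (4,1) via y @ 1.6771
    (3,1) via x @ 2.2796
    (3,0) via y @ 2.7124  # hit
  → r_1 = 2.7124
beam 2: φ=-90°, α=300°
  direction (0.5000, -0.8660); cell (4,3); t to first gridline: x 0.8200, y 0.7159 (then +2.0000 / +1.1547)
    (4,2) via y @ 0.7159
    (5,2) via x @ 0.8200  # hit
  → r_2 = 0.8200
beam 3: φ=-45°, α=345°
  direction (0.9659, -0.2588); cell (4,3); t to first gridline: x 0.4245, y 2.3955 (then +1.0353 / +3.8637)
    (5,3) via x @ 0.4245
    (6,3) via x @ 1.4597  # hit
  → r_3 = 1.4597
beam 4: φ=0°, α=30°
  direction (0.8660, 0.5000); cell (4,3); t to first gridline: x 0.4734, y 0.7600 (then +1.1547 / +2.0000)
    (5,3) via x @ 0.4734
    (5,4) via y @ 0.7600  # hit
  → r_4 = 0.7600
beam 5: φ=45°, α=75°
  direction (0.2588, 0.9659); cell (4,3); t to first gridline: x 1.5841, y 0.3934 (then +3.8637 / +1.0353)
    (4,4) via y @ 0.3934  # hit
  → r_5 = 0.3934
beam 6: φ=90°, α=120°
  direction (-0.5000, 0.8660); cell (4,3); t to first gridline: x 1.1800, y 0.4388 (then +2.0000 / +1.1547)
    (4,4) via y @ 0.4388  # hit
  → r_6 = 0.4388
beam 7: φ=135°, α=165°
  direction (-0.9659, 0.2588); cell (4,3); t to first gridline: x 0.6108, y 1.4682 (then +1.0353 / +3.8637)
    (3,3) via x @ 0.6108
    (3,4) via y @ 1.4682
    (2,4) via x @ 1.6461
    (1,4) via x @ 2.6814
    (0,4) via x @ 3.7166  # hit
  → r_7 = 3.7166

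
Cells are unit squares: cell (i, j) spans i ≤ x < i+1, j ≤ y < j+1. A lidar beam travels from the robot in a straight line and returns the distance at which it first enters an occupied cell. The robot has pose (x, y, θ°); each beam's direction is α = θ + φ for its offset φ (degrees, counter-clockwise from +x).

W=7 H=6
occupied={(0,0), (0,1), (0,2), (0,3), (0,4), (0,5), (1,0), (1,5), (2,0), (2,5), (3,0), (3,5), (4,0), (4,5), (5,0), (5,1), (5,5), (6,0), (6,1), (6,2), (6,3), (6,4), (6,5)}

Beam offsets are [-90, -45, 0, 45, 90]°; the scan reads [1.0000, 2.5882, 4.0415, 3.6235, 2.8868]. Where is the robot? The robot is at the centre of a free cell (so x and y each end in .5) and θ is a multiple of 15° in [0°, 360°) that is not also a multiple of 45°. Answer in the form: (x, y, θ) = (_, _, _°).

Candidates: 19 free-cell centres × 16 headings = 304 poses. Raycast each; keep the one whose scan matches to 4 dp.
  (4.5, 1.5, 330°): beam 1 = 0.5774 ≠ 1.0000 ✗
  (4.5, 4.5, 105°): beam 1 = 1.5529 ≠ 1.0000 ✗
  (3.5, 2.5, 345°): beam 1 = 1.5529 ≠ 1.0000 ✗
  …
  (3.5, 4.5, 240°): r_1=1.0000, r_2=2.5882, r_3=4.0415, r_4=3.6235, r_5=2.8868 — all match ✓
Only this pose fits every beam.

(x, y, θ) = (3.5, 4.5, 240°)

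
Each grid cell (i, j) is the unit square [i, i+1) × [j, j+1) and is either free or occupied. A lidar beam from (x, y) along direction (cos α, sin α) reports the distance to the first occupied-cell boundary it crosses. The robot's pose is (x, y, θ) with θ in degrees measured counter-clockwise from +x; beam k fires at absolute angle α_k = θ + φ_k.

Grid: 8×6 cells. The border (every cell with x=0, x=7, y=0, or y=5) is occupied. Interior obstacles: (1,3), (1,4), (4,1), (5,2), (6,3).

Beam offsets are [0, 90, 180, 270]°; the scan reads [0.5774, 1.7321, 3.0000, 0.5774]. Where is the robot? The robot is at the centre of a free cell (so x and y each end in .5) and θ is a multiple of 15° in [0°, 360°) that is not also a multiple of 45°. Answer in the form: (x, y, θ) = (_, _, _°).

The pose lattice has 19·16 = 304 candidates. Test each by forward raycasting.
  (3.5, 2.5, 210°): beam 1 = 2.8868 ≠ 0.5774 ✗
  (4.5, 4.5, 150°): beam 1 = 1.0000 ≠ 0.5774 ✗
  (4.5, 2.5, 75°): beam 1 = 2.5882 ≠ 0.5774 ✗
  (5.5, 3.5, 285°): beam 1 = 0.5176 ≠ 0.5774 ✗
  (4.5, 3.5, 15°): beam 1 = 1.5529 ≠ 0.5774 ✗
  …
  (5.5, 3.5, 330°): r_1=0.5774, r_2=1.7321, r_3=3.0000, r_4=0.5774 — all match ✓
Only this pose fits every beam.

(x, y, θ) = (5.5, 3.5, 330°)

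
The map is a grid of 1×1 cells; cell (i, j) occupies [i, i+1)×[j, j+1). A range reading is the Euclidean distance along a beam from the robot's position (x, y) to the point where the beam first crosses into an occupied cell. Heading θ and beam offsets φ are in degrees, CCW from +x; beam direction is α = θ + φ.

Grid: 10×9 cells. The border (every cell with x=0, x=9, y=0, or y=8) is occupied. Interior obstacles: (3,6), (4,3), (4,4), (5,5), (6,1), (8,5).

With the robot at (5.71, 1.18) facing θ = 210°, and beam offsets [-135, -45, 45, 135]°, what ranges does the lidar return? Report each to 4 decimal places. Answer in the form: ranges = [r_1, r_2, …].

ranges = [7.0606, 4.8762, 0.1863, 0.3002]

beam 1: φ=-135°, α=75°
  cosα=0.2588 sinα=0.9659 | (5,1) | tMaxX 1.1205 tMaxY 0.8489 | tΔX 3.8637 tΔY 1.0353
    t=0.8489 [y] (5,2)
    t=1.1205 [x] (6,2)
    t=1.8842 [y] (6,3)
    t=2.9195 [y] (6,4)
    t=3.9548 [y] (6,5)
    t=4.9842 [x] (7,5)
    t=4.9900 [y] (7,6)
    t=6.0253 [y] (7,7)
    t=7.0606 [y] (7,8) — stop
  → r_1 = 7.0606
beam 2: φ=-45°, α=165°
  cosα=-0.9659 sinα=0.2588 | (5,1) | tMaxX 0.7350 tMaxY 3.1682 | tΔX 1.0353 tΔY 3.8637
    t=0.7350 [x] (4,1)
    t=1.7703 [x] (3,1)
    t=2.8056 [x] (2,1)
    t=3.1682 [y] (2,2)
    t=3.8409 [x] (1,2)
    t=4.8762 [x] (0,2) — stop
  → r_2 = 4.8762
beam 3: φ=45°, α=255°
  cosα=-0.2588 sinα=-0.9659 | (5,1) | tMaxX 2.7432 tMaxY 0.1863 | tΔX 3.8637 tΔY 1.0353
    t=0.1863 [y] (5,0) — stop
  → r_3 = 0.1863
beam 4: φ=135°, α=345°
  cosα=0.9659 sinα=-0.2588 | (5,1) | tMaxX 0.3002 tMaxY 0.6955 | tΔX 1.0353 tΔY 3.8637
    t=0.3002 [x] (6,1) — stop
  → r_4 = 0.3002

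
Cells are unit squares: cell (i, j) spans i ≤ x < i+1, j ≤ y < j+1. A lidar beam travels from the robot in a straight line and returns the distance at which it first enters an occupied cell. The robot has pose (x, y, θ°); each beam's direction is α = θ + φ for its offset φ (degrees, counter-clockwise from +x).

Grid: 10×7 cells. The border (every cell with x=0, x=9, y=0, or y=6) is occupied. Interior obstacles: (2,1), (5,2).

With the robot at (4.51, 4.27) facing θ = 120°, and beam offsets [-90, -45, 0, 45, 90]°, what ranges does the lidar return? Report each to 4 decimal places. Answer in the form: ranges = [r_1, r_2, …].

beam 1: φ=-90°, α=30°
  dir = (cos 30°, sin 30°) = (0.8660, 0.5000); from cell (4,4)
  next x-line at t=0.5658, next y-line at t=1.4600; Δt_x=1.1547, Δt_y=2.0000
    x: enter (5,4) at t=0.5658
    y: enter (5,5) at t=1.4600
    x: enter (6,5) at t=1.7205
    x: enter (7,5) at t=2.8752
    y: enter (7,6) at t=3.4600 ← occupied
  → r_1 = 3.4600
beam 2: φ=-45°, α=75°
  dir = (cos 75°, sin 75°) = (0.2588, 0.9659); from cell (4,4)
  next x-line at t=1.8932, next y-line at t=0.7558; Δt_x=3.8637, Δt_y=1.0353
    y: enter (4,5) at t=0.7558
    y: enter (4,6) at t=1.7910 ← occupied
  → r_2 = 1.7910
beam 3: φ=0°, α=120°
  dir = (cos 120°, sin 120°) = (-0.5000, 0.8660); from cell (4,4)
  next x-line at t=1.0200, next y-line at t=0.8429; Δt_x=2.0000, Δt_y=1.1547
    y: enter (4,5) at t=0.8429
    x: enter (3,5) at t=1.0200
    y: enter (3,6) at t=1.9976 ← occupied
  → r_3 = 1.9976
beam 4: φ=45°, α=165°
  dir = (cos 165°, sin 165°) = (-0.9659, 0.2588); from cell (4,4)
  next x-line at t=0.5280, next y-line at t=2.8205; Δt_x=1.0353, Δt_y=3.8637
    x: enter (3,4) at t=0.5280
    x: enter (2,4) at t=1.5633
    x: enter (1,4) at t=2.5985
    y: enter (1,5) at t=2.8205
    x: enter (0,5) at t=3.6338 ← occupied
  → r_4 = 3.6338
beam 5: φ=90°, α=210°
  dir = (cos 210°, sin 210°) = (-0.8660, -0.5000); from cell (4,4)
  next x-line at t=0.5889, next y-line at t=0.5400; Δt_x=1.1547, Δt_y=2.0000
    y: enter (4,3) at t=0.5400
    x: enter (3,3) at t=0.5889
    x: enter (2,3) at t=1.7436
    y: enter (2,2) at t=2.5400
    x: enter (1,2) at t=2.8983
    x: enter (0,2) at t=4.0530 ← occupied
  → r_5 = 4.0530

ranges = [3.4600, 1.7910, 1.9976, 3.6338, 4.0530]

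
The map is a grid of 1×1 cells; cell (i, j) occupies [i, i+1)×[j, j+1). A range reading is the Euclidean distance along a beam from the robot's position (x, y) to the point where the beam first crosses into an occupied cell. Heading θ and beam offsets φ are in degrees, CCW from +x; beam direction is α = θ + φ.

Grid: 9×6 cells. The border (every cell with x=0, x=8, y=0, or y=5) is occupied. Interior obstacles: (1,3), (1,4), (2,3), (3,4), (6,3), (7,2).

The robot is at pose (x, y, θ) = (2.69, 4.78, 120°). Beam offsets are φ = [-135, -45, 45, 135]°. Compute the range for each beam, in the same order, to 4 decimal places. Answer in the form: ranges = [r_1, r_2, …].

ranges = [0.3209, 0.2278, 0.7143, 0.8075]

beam 1: φ=-135°, α=345°
  dir = (cos 345°, sin 345°) = (0.9659, -0.2588); from cell (2,4)
  next x-line at t=0.3209, next y-line at t=3.0137; Δt_x=1.0353, Δt_y=3.8637
    x: enter (3,4) at t=0.3209 ← occupied
  → r_1 = 0.3209
beam 2: φ=-45°, α=75°
  dir = (cos 75°, sin 75°) = (0.2588, 0.9659); from cell (2,4)
  next x-line at t=1.1977, next y-line at t=0.2278; Δt_x=3.8637, Δt_y=1.0353
    y: enter (2,5) at t=0.2278 ← occupied
  → r_2 = 0.2278
beam 3: φ=45°, α=165°
  dir = (cos 165°, sin 165°) = (-0.9659, 0.2588); from cell (2,4)
  next x-line at t=0.7143, next y-line at t=0.8500; Δt_x=1.0353, Δt_y=3.8637
    x: enter (1,4) at t=0.7143 ← occupied
  → r_3 = 0.7143
beam 4: φ=135°, α=255°
  dir = (cos 255°, sin 255°) = (-0.2588, -0.9659); from cell (2,4)
  next x-line at t=2.6660, next y-line at t=0.8075; Δt_x=3.8637, Δt_y=1.0353
    y: enter (2,3) at t=0.8075 ← occupied
  → r_4 = 0.8075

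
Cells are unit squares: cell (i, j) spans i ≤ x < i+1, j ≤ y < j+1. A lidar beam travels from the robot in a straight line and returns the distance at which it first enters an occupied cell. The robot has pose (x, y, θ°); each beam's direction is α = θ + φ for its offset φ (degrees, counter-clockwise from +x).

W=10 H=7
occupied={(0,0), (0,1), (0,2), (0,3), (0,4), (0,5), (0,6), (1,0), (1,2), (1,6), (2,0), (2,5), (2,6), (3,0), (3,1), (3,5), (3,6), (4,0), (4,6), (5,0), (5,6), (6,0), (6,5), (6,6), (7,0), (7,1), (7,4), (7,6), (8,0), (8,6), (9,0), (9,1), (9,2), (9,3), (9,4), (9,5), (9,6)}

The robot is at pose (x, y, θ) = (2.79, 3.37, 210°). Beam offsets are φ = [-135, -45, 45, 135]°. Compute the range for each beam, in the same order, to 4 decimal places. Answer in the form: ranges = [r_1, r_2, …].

ranges = [1.6875, 1.8531, 2.4536, 5.2933]

beam 1: φ=-135°, α=75°
  d=(0.2588,0.9659)  start (2,3)  tX=0.8114 tY=0.6522  stride 1/|dx|=3.8637 1/|dy|=1.0353
    cross y-line → (2,4), t=0.6522
    cross x-line → (3,4), t=0.8114
    cross y-line → (3,5), t=1.6875 (wall)
  → r_1 = 1.6875
beam 2: φ=-45°, α=165°
  d=(-0.9659,0.2588)  start (2,3)  tX=0.8179 tY=2.4341  stride 1/|dx|=1.0353 1/|dy|=3.8637
    cross x-line → (1,3), t=0.8179
    cross x-line → (0,3), t=1.8531 (wall)
  → r_2 = 1.8531
beam 3: φ=45°, α=255°
  d=(-0.2588,-0.9659)  start (2,3)  tX=3.0523 tY=0.3831  stride 1/|dx|=3.8637 1/|dy|=1.0353
    cross y-line → (2,2), t=0.3831
    cross y-line → (2,1), t=1.4183
    cross y-line → (2,0), t=2.4536 (wall)
  → r_3 = 2.4536
beam 4: φ=135°, α=345°
  d=(0.9659,-0.2588)  start (2,3)  tX=0.2174 tY=1.4296  stride 1/|dx|=1.0353 1/|dy|=3.8637
    cross x-line → (3,3), t=0.2174
    cross x-line → (4,3), t=1.2527
    cross y-line → (4,2), t=1.4296
    cross x-line → (5,2), t=2.2880
    cross x-line → (6,2), t=3.3232
    cross x-line → (7,2), t=4.3585
    cross y-line → (7,1), t=5.2933 (wall)
  → r_4 = 5.2933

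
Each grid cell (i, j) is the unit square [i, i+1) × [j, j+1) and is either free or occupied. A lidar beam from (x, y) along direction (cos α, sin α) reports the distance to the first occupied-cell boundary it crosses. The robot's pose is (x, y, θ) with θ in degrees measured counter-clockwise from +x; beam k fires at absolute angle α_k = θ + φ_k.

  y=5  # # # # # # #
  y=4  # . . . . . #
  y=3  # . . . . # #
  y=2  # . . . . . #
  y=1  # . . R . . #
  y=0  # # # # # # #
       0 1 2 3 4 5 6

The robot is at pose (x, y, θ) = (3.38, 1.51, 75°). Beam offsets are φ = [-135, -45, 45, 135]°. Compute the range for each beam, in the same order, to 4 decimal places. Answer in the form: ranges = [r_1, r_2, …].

beam 1: φ=-135°, α=300°
  d=(0.5000,-0.8660)  start (3,1)  tX=1.2400 tY=0.5889  stride 1/|dx|=2.0000 1/|dy|=1.1547
    cross y-line → (3,0), t=0.5889 (wall)
  → r_1 = 0.5889
beam 2: φ=-45°, α=30°
  d=(0.8660,0.5000)  start (3,1)  tX=0.7159 tY=0.9800  stride 1/|dx|=1.1547 1/|dy|=2.0000
    cross x-line → (4,1), t=0.7159
    cross y-line → (4,2), t=0.9800
    cross x-line → (5,2), t=1.8706
    cross y-line → (5,3), t=2.9800 (wall)
  → r_2 = 2.9800
beam 3: φ=45°, α=120°
  d=(-0.5000,0.8660)  start (3,1)  tX=0.7600 tY=0.5658  stride 1/|dx|=2.0000 1/|dy|=1.1547
    cross y-line → (3,2), t=0.5658
    cross x-line → (2,2), t=0.7600
    cross y-line → (2,3), t=1.7205
    cross x-line → (1,3), t=2.7600
    cross y-line → (1,4), t=2.8752
    cross y-line → (1,5), t=4.0299 (wall)
  → r_3 = 4.0299
beam 4: φ=135°, α=210°
  d=(-0.8660,-0.5000)  start (3,1)  tX=0.4388 tY=1.0200  stride 1/|dx|=1.1547 1/|dy|=2.0000
    cross x-line → (2,1), t=0.4388
    cross y-line → (2,0), t=1.0200 (wall)
  → r_4 = 1.0200

ranges = [0.5889, 2.9800, 4.0299, 1.0200]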